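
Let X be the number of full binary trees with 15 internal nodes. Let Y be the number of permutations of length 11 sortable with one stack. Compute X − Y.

9636059

Full binary trees with n internal nodes are counted by C_n; here n = 15. So X = C_15 = 9694845.
Stack-sortable permutations are exactly the 231-avoiding ones, counted by C_n; here n = 11. So Y = C_11 = 58786.
X − Y = 9694845 − 58786 = 9636059.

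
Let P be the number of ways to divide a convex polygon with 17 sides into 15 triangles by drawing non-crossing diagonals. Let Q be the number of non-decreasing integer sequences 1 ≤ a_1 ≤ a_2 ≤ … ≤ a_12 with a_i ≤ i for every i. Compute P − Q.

The number of triangulations of a 17-gon is the Catalan number C_15 (index = sides − 2). So P = C_15 = 9694845.
Weakly increasing sequences with a_i ≤ i biject with Dyck paths of semilength 12, so there are C_12. So Q = C_12 = 208012.
P − Q = 9694845 − 208012 = 9486833.

9486833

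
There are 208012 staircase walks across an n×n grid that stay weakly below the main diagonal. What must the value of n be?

Such diagonal-avoiding paths in an n×n grid are counted by C_n. The Catalan number equal to 208012 is C_12.

12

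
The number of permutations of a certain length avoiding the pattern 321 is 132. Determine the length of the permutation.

Permutations of [n] avoiding a fixed length-3 pattern are counted by C_n. Since C_6 = 132, the index is 6.

6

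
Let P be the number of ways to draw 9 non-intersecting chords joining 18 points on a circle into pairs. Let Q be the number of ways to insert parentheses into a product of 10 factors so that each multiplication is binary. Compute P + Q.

9724

Non-crossing perfect matchings of 2n points on a circle are counted by C_n; with 18 points, n = 9. So P = C_9 = 4862.
Parenthesizations of m factors correspond to full binary trees with m leaves, counted by C_{m−1}; m = 10 gives C_9. So Q = C_9 = 4862.
P + Q = 4862 + 4862 = 9724.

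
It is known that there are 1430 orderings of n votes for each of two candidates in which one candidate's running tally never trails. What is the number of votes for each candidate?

8

Such ballot sequences with n votes each are counted by C_n. The Catalan number equal to 1430 is C_8.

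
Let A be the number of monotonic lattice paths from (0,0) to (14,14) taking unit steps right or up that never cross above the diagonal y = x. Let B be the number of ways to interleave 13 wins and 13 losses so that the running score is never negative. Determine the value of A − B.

Sub-diagonal monotone paths from (0,0) to (14,14) biject with Dyck paths of semilength 14, giving C_14. So A = C_14 = 2674440.
Ballot sequences with n votes each where one side never trails are Dyck words, counted by C_n; here n = 13. So B = C_13 = 742900.
A − B = 2674440 − 742900 = 1931540.

1931540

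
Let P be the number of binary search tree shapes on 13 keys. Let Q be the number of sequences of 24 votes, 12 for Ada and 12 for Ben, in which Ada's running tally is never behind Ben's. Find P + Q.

Rooted binary trees with 13 nodes (each child slot possibly empty) number C_13. So P = C_13 = 742900.
Reading a vote for the leader as '(' and for the other as ')' turns such a sequence into a balanced string of 12 pairs, so the count is C_12. So Q = C_12 = 208012.
P + Q = 742900 + 208012 = 950912.

950912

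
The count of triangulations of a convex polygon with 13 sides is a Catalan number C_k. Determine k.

Triangulations of a convex m-gon are counted by C_{m−2}; with m = 13 this is C_11.

11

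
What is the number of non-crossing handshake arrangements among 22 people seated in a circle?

58786

Non-crossing handshake pairings of 2n people are counted by C_n; 22 people gives n = 11.
C_11 = C(22,11)/12 = 705432/12 = 58786.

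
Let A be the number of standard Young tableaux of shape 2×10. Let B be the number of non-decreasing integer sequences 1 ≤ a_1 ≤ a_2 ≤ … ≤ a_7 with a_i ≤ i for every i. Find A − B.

16367

Standard Young tableaux of shape 2×n are counted by C_n; here n = 10. So A = C_10 = 16796.
Such sub-staircase sequences of length n are counted by C_n; here n = 7. So B = C_7 = 429.
A − B = 16796 − 429 = 16367.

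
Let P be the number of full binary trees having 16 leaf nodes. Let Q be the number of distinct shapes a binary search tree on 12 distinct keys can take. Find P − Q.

9486833

Full binary trees with 16 leaves have 16−1 = 15 internal nodes, so there are C_15 of them. So P = C_15 = 9694845.
Binary trees (left/right distinguished) on n nodes are counted by C_n; here n = 12. So Q = C_12 = 208012.
P − Q = 9694845 − 208012 = 9486833.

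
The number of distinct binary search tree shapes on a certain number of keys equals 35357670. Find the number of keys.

16

Binary search tree shapes on n keys are counted by C_n, and C_16 = 35357670.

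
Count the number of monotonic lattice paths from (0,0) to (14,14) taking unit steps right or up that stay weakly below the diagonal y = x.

2674440

Sub-diagonal monotone paths from (0,0) to (14,14) biject with Dyck paths of semilength 14, giving C_14.
C_14 = 2674440.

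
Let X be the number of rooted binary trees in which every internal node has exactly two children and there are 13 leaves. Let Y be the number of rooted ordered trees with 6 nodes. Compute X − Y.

Full binary trees with 13 leaves have 13−1 = 12 internal nodes, so there are C_12 of them. So X = C_12 = 208012.
A rooted plane tree on 6 nodes has 5 edges, and such trees are counted by C_5. So Y = C_5 = 42.
X − Y = 208012 − 42 = 207970.

207970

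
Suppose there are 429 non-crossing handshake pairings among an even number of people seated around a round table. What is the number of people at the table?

Non-crossing handshake pairings of 2n people are counted by C_n. The Catalan number equal to 429 is C_7.
So n = 7, and there are 2n = 14 people.

14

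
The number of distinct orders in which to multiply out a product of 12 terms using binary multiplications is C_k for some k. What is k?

Ways to associate a product of 12 factors correspond to binary trees on 12 leaves, so the count is C_11.

11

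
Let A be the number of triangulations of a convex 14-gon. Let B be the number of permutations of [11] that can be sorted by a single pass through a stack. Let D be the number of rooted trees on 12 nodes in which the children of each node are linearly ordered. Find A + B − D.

208012

Triangulations of a convex m-gon are counted by C_{m−2}; with m = 14 this is C_12. So A = C_12 = 208012.
By Knuth's characterisation, the stack-sortable permutations of length 11 are the 231-avoiders, numbering C_11. So B = C_11 = 58786.
Rooted ordered (plane) trees on m nodes have m−1 edges and are counted by C_{m−1}; m = 12 gives C_11. So D = C_11 = 58786.
A + B − D = 208012 + 58786 − 58786 = 208012.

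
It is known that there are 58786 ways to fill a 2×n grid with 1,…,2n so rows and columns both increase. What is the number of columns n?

11

Standard Young tableaux of shape 2×n are counted by C_n; 58786 = C_11.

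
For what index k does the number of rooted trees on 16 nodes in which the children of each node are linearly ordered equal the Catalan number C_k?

15

A rooted plane tree on 16 nodes has 15 edges, and such trees are counted by C_15.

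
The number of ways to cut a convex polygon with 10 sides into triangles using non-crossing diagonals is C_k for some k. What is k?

8

Triangulations of a convex m-gon are counted by C_{m−2}; with m = 10 this is C_8.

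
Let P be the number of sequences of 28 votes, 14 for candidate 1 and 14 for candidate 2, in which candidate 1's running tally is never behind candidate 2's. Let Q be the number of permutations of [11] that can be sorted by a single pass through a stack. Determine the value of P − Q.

2615654

Ballot sequences with n votes each where one side never trails are Dyck words, counted by C_n; here n = 14. So P = C_14 = 2674440.
Stack-sortable permutations are exactly the 231-avoiding ones, counted by C_n; here n = 11. So Q = C_11 = 58786.
P − Q = 2674440 − 58786 = 2615654.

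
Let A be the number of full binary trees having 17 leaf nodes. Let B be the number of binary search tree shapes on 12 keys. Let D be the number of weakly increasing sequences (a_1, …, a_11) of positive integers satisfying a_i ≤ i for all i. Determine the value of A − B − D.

35090872

Full binary trees with 17 leaves have 17−1 = 16 internal nodes, so there are C_16 of them. So A = C_16 = 35357670.
Binary trees (left/right distinguished) on n nodes are counted by C_n; here n = 12. So B = C_12 = 208012.
Such sub-staircase sequences of length n are counted by C_n; here n = 11. So D = C_11 = 58786.
A − B − D = 35357670 − 208012 − 58786 = 35090872.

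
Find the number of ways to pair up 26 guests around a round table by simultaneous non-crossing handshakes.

Non-crossing handshake pairings of 2n people are counted by C_n; 26 people gives n = 13.
C_13 = C(26,13)/14 = 10400600/14 = 742900.

742900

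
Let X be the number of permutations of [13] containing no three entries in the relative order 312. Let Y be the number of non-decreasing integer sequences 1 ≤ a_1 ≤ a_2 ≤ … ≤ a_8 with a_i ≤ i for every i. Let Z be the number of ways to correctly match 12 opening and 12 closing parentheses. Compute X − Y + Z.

949482

Permutations of [n] avoiding any single length-3 pattern are counted by C_n; here n = 13. So X = C_13 = 742900.
Such sub-staircase sequences of length n are counted by C_n; here n = 8. So Y = C_8 = 1430.
A balanced arrangement of 12 bracket pairs is a Dyck word of semilength 12, so the count is C_12. So Z = C_12 = 208012.
X − Y + Z = 742900 − 1430 + 208012 = 949482.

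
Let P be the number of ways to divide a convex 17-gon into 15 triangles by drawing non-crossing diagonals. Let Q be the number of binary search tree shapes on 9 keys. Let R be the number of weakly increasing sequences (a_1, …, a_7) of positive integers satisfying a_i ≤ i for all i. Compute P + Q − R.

Triangulations of a convex m-gon are counted by C_{m−2}; with m = 17 this is C_15. So P = C_15 = 9694845.
Rooted binary trees with 9 nodes (each child slot possibly empty) number C_9. So Q = C_9 = 4862.
Such sub-staircase sequences of length n are counted by C_n; here n = 7. So R = C_7 = 429.
P + Q − R = 9694845 + 4862 − 429 = 9699278.

9699278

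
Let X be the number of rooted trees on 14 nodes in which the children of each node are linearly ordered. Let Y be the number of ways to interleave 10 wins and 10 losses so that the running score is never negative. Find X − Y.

726104

Rooted ordered (plane) trees on m nodes have m−1 edges and are counted by C_{m−1}; m = 14 gives C_13. So X = C_13 = 742900.
Ballot sequences with n votes each where one side never trails are Dyck words, counted by C_n; here n = 10. So Y = C_10 = 16796.
X − Y = 742900 − 16796 = 726104.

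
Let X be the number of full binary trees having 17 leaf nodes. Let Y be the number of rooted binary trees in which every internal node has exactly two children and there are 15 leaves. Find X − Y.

32683230

Full binary trees with 17 leaves have 17−1 = 16 internal nodes, so there are C_16 of them. So X = C_16 = 35357670.
Full binary trees with 15 leaves have 15−1 = 14 internal nodes, so there are C_14 of them. So Y = C_14 = 2674440.
X − Y = 35357670 − 2674440 = 32683230.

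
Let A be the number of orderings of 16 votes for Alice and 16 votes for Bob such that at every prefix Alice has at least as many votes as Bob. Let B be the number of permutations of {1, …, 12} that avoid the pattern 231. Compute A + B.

Ballot sequences with n votes each where one side never trails are Dyck words, counted by C_n; here n = 16. So A = C_16 = 35357670.
Permutations of [n] avoiding any single length-3 pattern are counted by C_n; here n = 12. So B = C_12 = 208012.
A + B = 35357670 + 208012 = 35565682.

35565682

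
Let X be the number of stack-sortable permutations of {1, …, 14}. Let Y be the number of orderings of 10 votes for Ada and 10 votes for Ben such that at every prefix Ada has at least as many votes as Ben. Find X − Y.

2657644

By Knuth's characterisation, the stack-sortable permutations of length 14 are the 231-avoiders, numbering C_14. So X = C_14 = 2674440.
Reading a vote for the leader as '(' and for the other as ')' turns such a sequence into a balanced string of 10 pairs, so the count is C_10. So Y = C_10 = 16796.
X − Y = 2674440 − 16796 = 2657644.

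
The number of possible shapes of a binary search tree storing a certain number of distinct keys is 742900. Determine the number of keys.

Binary search tree shapes on n keys are counted by C_n, and C_13 = 742900.

13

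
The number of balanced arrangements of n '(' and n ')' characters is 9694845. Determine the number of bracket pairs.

Balanced strings of n bracket-pairs are counted by C_n. Since C_15 = 9694845, the index is 15.

15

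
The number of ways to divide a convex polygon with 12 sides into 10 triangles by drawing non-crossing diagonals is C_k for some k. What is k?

Triangulations of a convex m-gon are counted by C_{m−2}; with m = 12 this is C_10.

10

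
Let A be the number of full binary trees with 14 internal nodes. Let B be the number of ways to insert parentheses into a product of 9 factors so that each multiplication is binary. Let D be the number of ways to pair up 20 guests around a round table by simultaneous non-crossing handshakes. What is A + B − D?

2659074

The number of full binary trees on 14 internal nodes is the Catalan number C_14. So A = C_14 = 2674440.
Ways to associate a product of 9 factors correspond to binary trees on 9 leaves, so the count is C_8. So B = C_8 = 1430.
With 20 = 2·10 people, non-crossing handshake pairings are non-crossing perfect matchings on a circle, counted by C_10. So D = C_10 = 16796.
A + B − D = 2674440 + 1430 − 16796 = 2659074.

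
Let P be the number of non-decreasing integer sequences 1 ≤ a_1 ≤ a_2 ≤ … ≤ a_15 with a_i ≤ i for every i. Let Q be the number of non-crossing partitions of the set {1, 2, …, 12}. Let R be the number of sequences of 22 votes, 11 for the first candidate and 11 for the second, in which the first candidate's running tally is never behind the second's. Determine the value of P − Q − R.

9428047

Such sub-staircase sequences of length n are counted by C_n; here n = 15. So P = C_15 = 9694845.
Non-crossing partitions of an n-element set are counted by C_n; here n = 12. So Q = C_12 = 208012.
Reading a vote for the leader as '(' and for the other as ')' turns such a sequence into a balanced string of 11 pairs, so the count is C_11. So R = C_11 = 58786.
P − Q − R = 9694845 − 208012 − 58786 = 9428047.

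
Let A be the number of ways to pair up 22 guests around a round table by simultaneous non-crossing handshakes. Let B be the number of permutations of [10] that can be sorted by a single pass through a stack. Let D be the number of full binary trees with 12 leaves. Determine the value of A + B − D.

16796

Non-crossing handshake pairings of 2n people are counted by C_n; 22 people gives n = 11. So A = C_11 = 58786.
Stack-sortable permutations are exactly the 231-avoiding ones, counted by C_n; here n = 10. So B = C_10 = 16796.
A full binary tree with L leaves has L−1 internal nodes and is counted by C_{L−1}; L = 12 gives C_11. So D = C_11 = 58786.
A + B − D = 58786 + 16796 − 58786 = 16796.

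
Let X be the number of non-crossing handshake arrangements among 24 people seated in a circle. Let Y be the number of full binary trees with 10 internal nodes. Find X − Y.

With 24 = 2·12 people, non-crossing handshake pairings are non-crossing perfect matchings on a circle, counted by C_12. So X = C_12 = 208012.
Full binary trees with n internal nodes are counted by C_n; here n = 10. So Y = C_10 = 16796.
X − Y = 208012 − 16796 = 191216.

191216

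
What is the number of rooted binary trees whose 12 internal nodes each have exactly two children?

The number of full binary trees on 12 internal nodes is the Catalan number C_12.
C_12 = C_11 · 2(2·11+1)/(11+2) = 58786 · 46/13 = 208012.

208012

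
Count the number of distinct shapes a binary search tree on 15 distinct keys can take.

Rooted binary trees with 15 nodes (each child slot possibly empty) number C_15.
C_15 = 9694845.

9694845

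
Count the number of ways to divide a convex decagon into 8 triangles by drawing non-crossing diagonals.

A convex 10-gon is triangulated into 8 triangles, and the number of such triangulations is the Catalan number C_{10−2} = C_8.
C_8 = C_7 · 2(2·7+1)/(7+2) = 429 · 30/9 = 1430.

1430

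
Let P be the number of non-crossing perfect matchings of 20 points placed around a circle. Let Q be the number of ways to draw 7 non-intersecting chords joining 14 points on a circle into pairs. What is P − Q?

Pairing 20 circle points by 10 non-crossing chords gives C_10 matchings. So P = C_10 = 16796.
Non-crossing perfect matchings of 2n points on a circle are counted by C_n; with 14 points, n = 7. So Q = C_7 = 429.
P − Q = 16796 − 429 = 16367.

16367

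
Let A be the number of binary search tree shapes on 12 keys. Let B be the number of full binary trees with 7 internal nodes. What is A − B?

Binary trees (left/right distinguished) on n nodes are counted by C_n; here n = 12. So A = C_12 = 208012.
The number of full binary trees on 7 internal nodes is the Catalan number C_7. So B = C_7 = 429.
A − B = 208012 − 429 = 207583.

207583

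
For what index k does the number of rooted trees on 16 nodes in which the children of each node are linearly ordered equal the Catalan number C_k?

15

Rooted ordered (plane) trees on m nodes have m−1 edges and are counted by C_{m−1}; m = 16 gives C_15.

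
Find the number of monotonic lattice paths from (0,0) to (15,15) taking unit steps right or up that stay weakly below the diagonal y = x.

Sub-diagonal monotone paths from (0,0) to (15,15) biject with Dyck paths of semilength 15, giving C_15.
C_15 = C(30,15)/16 = 155117520/16 = 9694845.

9694845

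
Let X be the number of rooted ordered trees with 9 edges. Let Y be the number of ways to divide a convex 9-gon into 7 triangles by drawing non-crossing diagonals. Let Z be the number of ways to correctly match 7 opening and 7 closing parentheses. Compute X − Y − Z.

Rooted ordered trees with n edges are counted by C_n; here n = 9. So X = C_9 = 4862.
The number of triangulations of a 9-gon is the Catalan number C_7 (index = sides − 2). So Y = C_7 = 429.
A balanced arrangement of 7 bracket pairs is a Dyck word of semilength 7, so the count is C_7. So Z = C_7 = 429.
X − Y − Z = 4862 − 429 − 429 = 4004.

4004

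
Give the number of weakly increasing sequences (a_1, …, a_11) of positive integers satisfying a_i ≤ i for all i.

Such sub-staircase sequences of length n are counted by C_n; here n = 11.
C_11 = C_10 · 2(2·10+1)/(10+2) = 16796 · 42/12 = 58786.

58786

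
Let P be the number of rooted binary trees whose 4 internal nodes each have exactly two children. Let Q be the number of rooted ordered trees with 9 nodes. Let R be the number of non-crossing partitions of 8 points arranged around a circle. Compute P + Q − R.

The number of full binary trees on 4 internal nodes is the Catalan number C_4. So P = C_4 = 14.
A rooted plane tree on 9 nodes has 8 edges, and such trees are counted by C_8. So Q = C_8 = 1430.
The non-crossing partitions of [8] form a lattice of size C_8. So R = C_8 = 1430.
P + Q − R = 14 + 1430 − 1430 = 14.

14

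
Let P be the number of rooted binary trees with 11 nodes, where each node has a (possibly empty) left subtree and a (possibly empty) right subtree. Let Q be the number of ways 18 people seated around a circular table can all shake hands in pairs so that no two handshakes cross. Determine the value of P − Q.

There are C_n binary search tree shapes on n keys; with n = 11 that is C_11. So P = C_11 = 58786.
With 18 = 2·9 people, non-crossing handshake pairings are non-crossing perfect matchings on a circle, counted by C_9. So Q = C_9 = 4862.
P − Q = 58786 − 4862 = 53924.

53924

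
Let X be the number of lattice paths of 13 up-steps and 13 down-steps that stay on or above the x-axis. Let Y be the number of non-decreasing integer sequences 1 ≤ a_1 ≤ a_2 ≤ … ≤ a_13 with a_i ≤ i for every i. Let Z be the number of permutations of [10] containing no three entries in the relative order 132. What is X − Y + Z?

A Dyck path with 13 up-steps and 13 down-steps has semilength 13, so there are C_13 of them. So X = C_13 = 742900.
Such sub-staircase sequences of length n are counted by C_n; here n = 13. So Y = C_13 = 742900.
For any fixed pattern of length 3, the pattern-avoiding permutations of [10] number C_10. So Z = C_10 = 16796.
X − Y + Z = 742900 − 742900 + 16796 = 16796.

16796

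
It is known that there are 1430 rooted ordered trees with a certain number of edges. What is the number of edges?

Rooted ordered trees with n edges are counted by C_n. Since C_8 = 1430, the index is 8.

8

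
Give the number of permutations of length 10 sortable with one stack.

By Knuth's characterisation, the stack-sortable permutations of length 10 are the 231-avoiders, numbering C_10.
C_10 = 16796.

16796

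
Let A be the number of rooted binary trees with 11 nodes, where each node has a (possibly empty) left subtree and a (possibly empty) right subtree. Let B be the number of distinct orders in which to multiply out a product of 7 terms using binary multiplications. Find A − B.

Binary trees (left/right distinguished) on n nodes are counted by C_n; here n = 11. So A = C_11 = 58786.
Bracketing 7 factors into binary products is counted by C_{7−1} = C_6. So B = C_6 = 132.
A − B = 58786 − 132 = 58654.

58654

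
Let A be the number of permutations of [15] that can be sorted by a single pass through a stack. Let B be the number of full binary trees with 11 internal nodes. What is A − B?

By Knuth's characterisation, the stack-sortable permutations of length 15 are the 231-avoiders, numbering C_15. So A = C_15 = 9694845.
Full binary trees with n internal nodes are counted by C_n; here n = 11. So B = C_11 = 58786.
A − B = 9694845 − 58786 = 9636059.

9636059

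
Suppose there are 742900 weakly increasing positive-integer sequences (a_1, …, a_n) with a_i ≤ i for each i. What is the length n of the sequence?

13

Such sub-staircase sequences of length n are counted by C_n. Since C_13 = 742900, the index is 13.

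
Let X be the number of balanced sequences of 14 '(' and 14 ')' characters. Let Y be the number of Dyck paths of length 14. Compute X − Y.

A balanced arrangement of 14 bracket pairs is a Dyck word of semilength 14, so the count is C_14. So X = C_14 = 2674440.
A Dyck path with 7 up-steps and 7 down-steps has semilength 7, so there are C_7 of them. So Y = C_7 = 429.
X − Y = 2674440 − 429 = 2674011.

2674011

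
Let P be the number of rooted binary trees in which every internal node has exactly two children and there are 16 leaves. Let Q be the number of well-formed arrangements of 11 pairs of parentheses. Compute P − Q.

9636059

A full binary tree with L leaves has L−1 internal nodes and is counted by C_{L−1}; L = 16 gives C_15. So P = C_15 = 9694845.
Balanced strings of n pairs of brackets are counted by C_n; here n = 11. So Q = C_11 = 58786.
P − Q = 9694845 − 58786 = 9636059.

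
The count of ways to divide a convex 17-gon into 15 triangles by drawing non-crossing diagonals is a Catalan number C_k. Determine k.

A convex 17-gon is triangulated into 15 triangles, and the number of such triangulations is the Catalan number C_{17−2} = C_15.

15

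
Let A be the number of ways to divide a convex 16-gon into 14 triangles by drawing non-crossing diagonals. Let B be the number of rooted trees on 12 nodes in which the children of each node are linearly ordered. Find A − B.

2615654

The number of triangulations of a 16-gon is the Catalan number C_14 (index = sides − 2). So A = C_14 = 2674440.
A rooted plane tree on 12 nodes has 11 edges, and such trees are counted by C_11. So B = C_11 = 58786.
A − B = 2674440 − 58786 = 2615654.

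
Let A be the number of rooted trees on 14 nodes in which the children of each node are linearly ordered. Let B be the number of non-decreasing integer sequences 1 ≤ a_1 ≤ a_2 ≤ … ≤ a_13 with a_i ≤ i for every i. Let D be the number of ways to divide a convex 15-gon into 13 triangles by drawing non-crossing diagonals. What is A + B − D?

Rooted ordered (plane) trees on m nodes have m−1 edges and are counted by C_{m−1}; m = 14 gives C_13. So A = C_13 = 742900.
Such sub-staircase sequences of length n are counted by C_n; here n = 13. So B = C_13 = 742900.
The number of triangulations of a 15-gon is the Catalan number C_13 (index = sides − 2). So D = C_13 = 742900.
A + B − D = 742900 + 742900 − 742900 = 742900.

742900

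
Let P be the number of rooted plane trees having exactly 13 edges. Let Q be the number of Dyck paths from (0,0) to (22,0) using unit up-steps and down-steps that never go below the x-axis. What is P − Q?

684114

Rooted ordered trees with n edges are counted by C_n; here n = 13. So P = C_13 = 742900.
A Dyck path with 11 up-steps and 11 down-steps has semilength 11, so there are C_11 of them. So Q = C_11 = 58786.
P − Q = 742900 − 58786 = 684114.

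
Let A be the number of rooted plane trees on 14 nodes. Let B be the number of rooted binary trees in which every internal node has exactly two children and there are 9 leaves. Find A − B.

Rooted ordered (plane) trees on m nodes have m−1 edges and are counted by C_{m−1}; m = 14 gives C_13. So A = C_13 = 742900.
A full binary tree with L leaves has L−1 internal nodes and is counted by C_{L−1}; L = 9 gives C_8. So B = C_8 = 1430.
A − B = 742900 − 1430 = 741470.

741470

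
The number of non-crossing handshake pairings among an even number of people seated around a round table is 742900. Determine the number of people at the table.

26

Non-crossing handshake pairings of 2n people are counted by C_n; 742900 = C_13.
So n = 13, and there are 2n = 26 people.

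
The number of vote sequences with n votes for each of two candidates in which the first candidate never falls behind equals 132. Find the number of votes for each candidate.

Such ballot sequences with n votes each are counted by C_n. The Catalan number equal to 132 is C_6.

6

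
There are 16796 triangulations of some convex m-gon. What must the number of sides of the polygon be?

12

Triangulations of a convex m-gon are counted by C_{m−2}. The Catalan number equal to 16796 is C_10.
So m − 2 = 10, giving m = 12 sides.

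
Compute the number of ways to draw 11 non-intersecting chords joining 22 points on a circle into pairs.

58786

Non-crossing perfect matchings of 2n points on a circle are counted by C_n; with 22 points, n = 11.
C_11 = C_10 · 2(2·10+1)/(10+2) = 16796 · 42/12 = 58786.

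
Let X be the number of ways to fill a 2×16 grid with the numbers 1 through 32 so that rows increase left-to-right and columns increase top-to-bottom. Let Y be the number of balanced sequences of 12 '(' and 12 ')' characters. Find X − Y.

Standard Young tableaux of shape 2×n are counted by C_n; here n = 16. So X = C_16 = 35357670.
A balanced arrangement of 12 bracket pairs is a Dyck word of semilength 12, so the count is C_12. So Y = C_12 = 208012.
X − Y = 35357670 − 208012 = 35149658.

35149658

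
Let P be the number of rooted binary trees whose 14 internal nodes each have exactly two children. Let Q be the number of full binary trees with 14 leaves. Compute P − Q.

1931540

The number of full binary trees on 14 internal nodes is the Catalan number C_14. So P = C_14 = 2674440.
A full binary tree with L leaves has L−1 internal nodes and is counted by C_{L−1}; L = 14 gives C_13. So Q = C_13 = 742900.
P − Q = 2674440 − 742900 = 1931540.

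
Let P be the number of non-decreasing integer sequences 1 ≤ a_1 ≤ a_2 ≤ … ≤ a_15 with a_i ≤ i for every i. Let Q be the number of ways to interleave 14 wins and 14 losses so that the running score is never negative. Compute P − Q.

7020405

Weakly increasing sequences with a_i ≤ i biject with Dyck paths of semilength 15, so there are C_15. So P = C_15 = 9694845.
Reading a vote for the leader as '(' and for the other as ')' turns such a sequence into a balanced string of 14 pairs, so the count is C_14. So Q = C_14 = 2674440.
P − Q = 9694845 − 2674440 = 7020405.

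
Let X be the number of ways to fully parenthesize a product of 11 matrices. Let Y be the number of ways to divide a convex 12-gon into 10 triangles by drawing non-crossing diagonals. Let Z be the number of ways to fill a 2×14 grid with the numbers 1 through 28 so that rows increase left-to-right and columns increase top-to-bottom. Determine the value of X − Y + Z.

2674440

Bracketing 11 factors into binary products is counted by C_{11−1} = C_10. So X = C_10 = 16796.
A convex 12-gon is triangulated into 10 triangles, and the number of such triangulations is the Catalan number C_{12−2} = C_10. So Y = C_10 = 16796.
Standard Young tableaux of shape 2×n are counted by C_n; here n = 14. So Z = C_14 = 2674440.
X − Y + Z = 16796 − 16796 + 2674440 = 2674440.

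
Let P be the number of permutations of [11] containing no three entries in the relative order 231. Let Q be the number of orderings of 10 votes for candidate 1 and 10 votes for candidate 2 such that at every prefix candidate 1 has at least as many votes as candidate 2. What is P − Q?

Permutations of [n] avoiding any single length-3 pattern are counted by C_n; here n = 11. So P = C_11 = 58786.
Reading a vote for the leader as '(' and for the other as ')' turns such a sequence into a balanced string of 10 pairs, so the count is C_10. So Q = C_10 = 16796.
P − Q = 58786 − 16796 = 41990.

41990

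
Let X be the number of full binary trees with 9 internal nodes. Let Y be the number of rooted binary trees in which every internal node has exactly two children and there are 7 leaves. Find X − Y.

The number of full binary trees on 9 internal nodes is the Catalan number C_9. So X = C_9 = 4862.
Full binary trees with 7 leaves have 7−1 = 6 internal nodes, so there are C_6 of them. So Y = C_6 = 132.
X − Y = 4862 − 132 = 4730.

4730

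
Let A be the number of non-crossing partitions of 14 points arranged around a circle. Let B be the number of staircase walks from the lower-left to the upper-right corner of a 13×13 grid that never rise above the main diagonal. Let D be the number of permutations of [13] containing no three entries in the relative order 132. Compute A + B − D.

2674440

The non-crossing partitions of [14] form a lattice of size C_14. So A = C_14 = 2674440.
Monotone paths in an n×n grid that stay weakly below the diagonal are counted by C_n; here n = 13. So B = C_13 = 742900.
Permutations of [n] avoiding any single length-3 pattern are counted by C_n; here n = 13. So D = C_13 = 742900.
A + B − D = 2674440 + 742900 − 742900 = 2674440.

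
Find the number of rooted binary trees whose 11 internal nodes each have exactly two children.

58786

The number of full binary trees on 11 internal nodes is the Catalan number C_11.
C_11 = C(22,11)/12 = 705432/12 = 58786.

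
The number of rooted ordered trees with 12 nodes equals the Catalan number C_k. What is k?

11

A rooted plane tree on 12 nodes has 11 edges, and such trees are counted by C_11.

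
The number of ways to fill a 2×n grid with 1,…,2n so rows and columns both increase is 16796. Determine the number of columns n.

Standard Young tableaux of shape 2×n are counted by C_n. Since C_10 = 16796, the index is 10.

10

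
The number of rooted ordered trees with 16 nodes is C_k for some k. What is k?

15

Rooted ordered (plane) trees on m nodes have m−1 edges and are counted by C_{m−1}; m = 16 gives C_15.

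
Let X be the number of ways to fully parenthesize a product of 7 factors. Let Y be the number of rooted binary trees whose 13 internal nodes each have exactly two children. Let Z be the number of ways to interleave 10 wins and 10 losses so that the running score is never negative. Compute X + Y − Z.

Ways to associate a product of 7 factors correspond to binary trees on 7 leaves, so the count is C_6. So X = C_6 = 132.
Full binary trees with n internal nodes are counted by C_n; here n = 13. So Y = C_13 = 742900.
Reading a vote for the leader as '(' and for the other as ')' turns such a sequence into a balanced string of 10 pairs, so the count is C_10. So Z = C_10 = 16796.
X + Y − Z = 132 + 742900 − 16796 = 726236.

726236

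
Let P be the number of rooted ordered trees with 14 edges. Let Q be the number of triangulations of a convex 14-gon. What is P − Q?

2466428

A rooted plane tree with 14 edges has 15 nodes, and the count is C_14. So P = C_14 = 2674440.
Triangulations of a convex m-gon are counted by C_{m−2}; with m = 14 this is C_12. So Q = C_12 = 208012.
P − Q = 2674440 − 208012 = 2466428.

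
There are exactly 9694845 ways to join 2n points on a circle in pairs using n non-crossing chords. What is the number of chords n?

Non-crossing pairings of 2n points on a circle are counted by C_n; 9694845 = C_15.

15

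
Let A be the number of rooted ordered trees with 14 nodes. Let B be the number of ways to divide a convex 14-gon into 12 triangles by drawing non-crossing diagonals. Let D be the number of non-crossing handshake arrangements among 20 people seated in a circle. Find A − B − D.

Rooted ordered (plane) trees on m nodes have m−1 edges and are counted by C_{m−1}; m = 14 gives C_13. So A = C_13 = 742900.
A convex 14-gon is triangulated into 12 triangles, and the number of such triangulations is the Catalan number C_{14−2} = C_12. So B = C_12 = 208012.
Non-crossing handshake pairings of 2n people are counted by C_n; 20 people gives n = 10. So D = C_10 = 16796.
A − B − D = 742900 − 208012 − 16796 = 518092.

518092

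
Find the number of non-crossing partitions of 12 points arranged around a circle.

The non-crossing partitions of [12] form a lattice of size C_12.
C_12 = C(24,12)/13 = 2704156/13 = 208012.

208012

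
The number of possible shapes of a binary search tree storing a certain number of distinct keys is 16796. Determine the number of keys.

Binary search tree shapes on n keys are counted by C_n, and C_10 = 16796.

10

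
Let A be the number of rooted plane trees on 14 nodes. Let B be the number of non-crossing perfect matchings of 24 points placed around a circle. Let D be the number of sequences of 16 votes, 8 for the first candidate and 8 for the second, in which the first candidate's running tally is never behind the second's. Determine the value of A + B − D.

Rooted ordered (plane) trees on m nodes have m−1 edges and are counted by C_{m−1}; m = 14 gives C_13. So A = C_13 = 742900.
Pairing 24 circle points by 12 non-crossing chords gives C_12 matchings. So B = C_12 = 208012.
Ballot sequences with n votes each where one side never trails are Dyck words, counted by C_n; here n = 8. So D = C_8 = 1430.
A + B − D = 742900 + 208012 − 1430 = 949482.

949482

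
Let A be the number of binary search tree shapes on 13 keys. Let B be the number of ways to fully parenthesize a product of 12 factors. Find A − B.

Binary trees (left/right distinguished) on n nodes are counted by C_n; here n = 13. So A = C_13 = 742900.
Bracketing 12 factors into binary products is counted by C_{12−1} = C_11. So B = C_11 = 58786.
A − B = 742900 − 58786 = 684114.

684114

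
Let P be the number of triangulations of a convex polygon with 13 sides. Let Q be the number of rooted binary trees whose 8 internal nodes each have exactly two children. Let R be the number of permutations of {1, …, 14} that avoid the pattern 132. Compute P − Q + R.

2731796

The number of triangulations of a 13-gon is the Catalan number C_11 (index = sides − 2). So P = C_11 = 58786.
Full binary trees with n internal nodes are counted by C_n; here n = 8. So Q = C_8 = 1430.
Permutations of [n] avoiding any single length-3 pattern are counted by C_n; here n = 14. So R = C_14 = 2674440.
P − Q + R = 58786 − 1430 + 2674440 = 2731796.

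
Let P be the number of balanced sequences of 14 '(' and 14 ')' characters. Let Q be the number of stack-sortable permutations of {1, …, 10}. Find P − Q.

2657644

With 14 pairs the number of balanced bracket strings is the Catalan number C_14. So P = C_14 = 2674440.
By Knuth's characterisation, the stack-sortable permutations of length 10 are the 231-avoiders, numbering C_10. So Q = C_10 = 16796.
P − Q = 2674440 − 16796 = 2657644.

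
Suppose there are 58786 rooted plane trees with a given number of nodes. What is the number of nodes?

Rooted ordered trees on m nodes are counted by C_{m−1}, and C_11 = 58786.
So the index is 11, and the number of nodes is 11 + 1 = 12.

12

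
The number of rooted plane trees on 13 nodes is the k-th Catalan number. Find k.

Rooted ordered (plane) trees on m nodes have m−1 edges and are counted by C_{m−1}; m = 13 gives C_12.

12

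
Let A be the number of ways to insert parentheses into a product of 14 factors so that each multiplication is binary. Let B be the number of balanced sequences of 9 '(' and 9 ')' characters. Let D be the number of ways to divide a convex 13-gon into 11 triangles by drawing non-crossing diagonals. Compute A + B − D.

688976

Parenthesizations of m factors correspond to full binary trees with m leaves, counted by C_{m−1}; m = 14 gives C_13. So A = C_13 = 742900.
A balanced arrangement of 9 bracket pairs is a Dyck word of semilength 9, so the count is C_9. So B = C_9 = 4862.
The number of triangulations of a 13-gon is the Catalan number C_11 (index = sides − 2). So D = C_11 = 58786.
A + B − D = 742900 + 4862 − 58786 = 688976.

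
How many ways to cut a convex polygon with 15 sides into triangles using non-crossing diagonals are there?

A convex 15-gon is triangulated into 13 triangles, and the number of such triangulations is the Catalan number C_{15−2} = C_13.
C_13 = 742900.

742900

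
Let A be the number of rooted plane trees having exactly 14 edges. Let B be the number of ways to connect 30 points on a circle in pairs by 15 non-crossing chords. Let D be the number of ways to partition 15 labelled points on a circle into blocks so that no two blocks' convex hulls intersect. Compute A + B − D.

2674440

Rooted ordered trees with n edges are counted by C_n; here n = 14. So A = C_14 = 2674440.
Non-crossing perfect matchings of 2n points on a circle are counted by C_n; with 30 points, n = 15. So B = C_15 = 9694845.
Non-crossing partitions of an n-element set are counted by C_n; here n = 15. So D = C_15 = 9694845.
A + B − D = 2674440 + 9694845 − 9694845 = 2674440.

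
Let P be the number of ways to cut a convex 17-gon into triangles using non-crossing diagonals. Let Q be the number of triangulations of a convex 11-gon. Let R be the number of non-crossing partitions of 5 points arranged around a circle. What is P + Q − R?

9699665

The number of triangulations of a 17-gon is the Catalan number C_15 (index = sides − 2). So P = C_15 = 9694845.
The number of triangulations of an 11-gon is the Catalan number C_9 (index = sides − 2). So Q = C_9 = 4862.
Non-crossing partitions of an n-element set are counted by C_n; here n = 5. So R = C_5 = 42.
P + Q − R = 9694845 + 4862 − 42 = 9699665.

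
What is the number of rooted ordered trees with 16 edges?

Rooted ordered trees with n edges are counted by C_n; here n = 16.
C_16 = C_15 · 2(2·15+1)/(15+2) = 9694845 · 62/17 = 35357670.

35357670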